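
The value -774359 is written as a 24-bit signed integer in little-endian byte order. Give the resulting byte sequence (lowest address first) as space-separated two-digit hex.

Two's complement of -774359 in 24 bits: 774359 = 0x0BD0D7; invert → 0xF42F28; add 1 → 0xF42F29.
Split into bytes (most-significant first): F4 2F 29.
In little-endian order the low byte comes first in memory.
So at ascending addresses the bytes are 29 2F F4.

29 2F F4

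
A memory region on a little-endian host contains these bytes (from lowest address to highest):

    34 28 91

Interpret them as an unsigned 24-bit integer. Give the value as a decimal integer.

9513012

Little-endian: lowest address holds the least-significant byte.
Reassemble most-significant byte first: 91 28 34 → 0x912834.
0x912834 = 9513012.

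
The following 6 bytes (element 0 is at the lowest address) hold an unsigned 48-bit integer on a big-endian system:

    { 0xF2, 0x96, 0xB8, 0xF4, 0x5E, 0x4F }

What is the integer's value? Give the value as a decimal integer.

266729162038863

Big-endian: lowest address holds the most-significant byte.
The bytes are already most-significant first: 0xF296B8F45E4F.
0xF296B8F45E4F = 266729162038863.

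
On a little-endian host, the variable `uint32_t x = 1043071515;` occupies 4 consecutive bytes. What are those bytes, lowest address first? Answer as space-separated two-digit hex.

1B 02 2C 3E

1043071515 in hexadecimal, padded to 32 bits, is 0x3E2C021B.
Split into bytes (most-significant first): 3E 2C 02 1B.
Little-endian: lowest address holds the least-significant byte.
So at ascending addresses the bytes are 1B 02 2C 3E.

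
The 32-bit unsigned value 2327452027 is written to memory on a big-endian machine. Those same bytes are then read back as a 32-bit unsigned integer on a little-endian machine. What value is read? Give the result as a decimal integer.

2327452027 in 32-bit hexadecimal is 0x8ABA197B.
Stored big-endian, the bytes at ascending addresses are 8A BA 19 7B.
Read back as little-endian, the first byte is least significant, giving 0x7B19BA8A.
0x7B19BA8A = 2065283722.

2065283722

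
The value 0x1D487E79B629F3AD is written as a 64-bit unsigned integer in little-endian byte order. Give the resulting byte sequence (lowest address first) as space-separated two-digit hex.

AD F3 29 B6 79 7E 48 1D

Split into bytes (most-significant first): 1D 48 7E 79 B6 29 F3 AD.
In little-endian order the low byte comes first in memory.
So at ascending addresses the bytes are AD F3 29 B6 79 7E 48 1D.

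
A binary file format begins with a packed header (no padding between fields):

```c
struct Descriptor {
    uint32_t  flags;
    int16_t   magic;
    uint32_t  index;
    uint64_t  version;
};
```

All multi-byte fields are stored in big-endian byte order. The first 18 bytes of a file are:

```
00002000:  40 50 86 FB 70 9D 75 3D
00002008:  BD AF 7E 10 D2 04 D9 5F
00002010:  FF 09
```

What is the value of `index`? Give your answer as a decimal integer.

1966980527

`index` follows `flags` (4 B), `magic` (2 B), so it starts at offset 4 + 2 = 6 and occupies 4 bytes.
Bytes at offsets 6..9: 75 3D BD AF.
In big-endian order the high byte comes first in memory.
The bytes are already most-significant first: 0x753DBDAF.
0x753DBDAF = 1966980527.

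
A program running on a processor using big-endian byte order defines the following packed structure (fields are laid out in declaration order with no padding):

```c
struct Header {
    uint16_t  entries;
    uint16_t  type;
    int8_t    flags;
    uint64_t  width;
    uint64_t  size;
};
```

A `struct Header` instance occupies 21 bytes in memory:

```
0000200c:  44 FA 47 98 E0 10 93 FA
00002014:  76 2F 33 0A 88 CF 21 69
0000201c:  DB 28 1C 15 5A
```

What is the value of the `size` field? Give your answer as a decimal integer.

`size` follows `entries` (2 B), `type` (2 B), `flags` (1 B), `width` (8 B), so it starts at offset 2 + 2 + 1 + 8 = 13 and occupies 8 bytes.
Bytes at offsets 13..20: CF 21 69 DB 28 1C 15 5A.
Big-endian: lowest address holds the most-significant byte.
The bytes are already most-significant first: 0xCF2169DB281C155A.
0xCF2169DB281C155A = 14925327030074217818.

14925327030074217818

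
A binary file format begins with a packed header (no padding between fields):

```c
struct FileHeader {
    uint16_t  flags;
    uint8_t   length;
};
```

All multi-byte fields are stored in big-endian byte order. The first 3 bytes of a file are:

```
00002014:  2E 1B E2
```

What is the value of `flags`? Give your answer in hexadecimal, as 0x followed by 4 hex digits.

`flags` is the first field, at byte offset 0, occupying 2 bytes.
Bytes at offsets 0..1: 2E 1B.
Big-endian: lowest address holds the most-significant byte.
The bytes are already most-significant first: 0x2E1B.

0x2E1B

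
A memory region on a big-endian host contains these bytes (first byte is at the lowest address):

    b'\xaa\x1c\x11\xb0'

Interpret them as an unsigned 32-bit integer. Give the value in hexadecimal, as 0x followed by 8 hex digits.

0xAA1C11B0

In big-endian order the high byte comes first in memory.
The bytes are already most-significant first: 0xAA1C11B0.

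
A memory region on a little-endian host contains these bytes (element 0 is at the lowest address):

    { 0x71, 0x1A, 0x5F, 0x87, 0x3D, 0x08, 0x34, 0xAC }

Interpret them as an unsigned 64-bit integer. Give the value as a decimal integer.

Little-endian: lowest address holds the least-significant byte.
Reassemble most-significant byte first: AC 34 08 3D 87 5F 1A 71 → 0xAC34083D875F1A71.
0xAC34083D875F1A71 = 12408551933669743217.

12408551933669743217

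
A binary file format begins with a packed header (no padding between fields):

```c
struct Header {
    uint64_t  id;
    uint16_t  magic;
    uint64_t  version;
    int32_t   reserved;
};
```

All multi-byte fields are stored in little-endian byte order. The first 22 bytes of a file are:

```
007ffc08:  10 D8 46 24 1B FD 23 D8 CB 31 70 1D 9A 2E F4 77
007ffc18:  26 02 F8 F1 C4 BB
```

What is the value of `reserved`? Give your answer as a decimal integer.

-1144720904

`reserved` follows `id` (8 B), `magic` (2 B), `version` (8 B), so it starts at offset 8 + 2 + 8 = 18 and occupies 4 bytes.
Bytes at offsets 18..21: F8 F1 C4 BB.
Little-endian: lowest address holds the least-significant byte.
Reassemble most-significant byte first: BB C4 F1 F8 → 0xBBC4F1F8.
Top bit is set, so as a signed 32-bit value this is 0xBBC4F1F8 − 2^32 = -1144720904.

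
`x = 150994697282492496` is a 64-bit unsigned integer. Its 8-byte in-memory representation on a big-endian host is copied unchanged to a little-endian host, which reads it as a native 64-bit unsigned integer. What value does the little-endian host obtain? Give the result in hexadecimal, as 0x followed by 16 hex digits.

150994697282492496 in 64-bit hexadecimal is 0x021870E08E7D9850.
Stored big-endian, the bytes at ascending addresses are 02 18 70 E0 8E 7D 98 50.
Read back as little-endian, the first byte is least significant, giving 0x50987D8EE0701802.

0x50987D8EE0701802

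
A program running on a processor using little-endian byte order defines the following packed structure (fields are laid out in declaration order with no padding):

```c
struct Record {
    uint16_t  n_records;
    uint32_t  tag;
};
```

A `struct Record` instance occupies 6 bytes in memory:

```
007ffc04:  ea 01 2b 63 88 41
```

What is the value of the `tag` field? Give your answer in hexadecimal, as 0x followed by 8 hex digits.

`tag` follows `n_records` (2 bytes), so it starts at byte offset 2 and occupies 4 bytes.
Bytes at offsets 2..5: 2B 63 88 41.
Little-endian stores the least-significant byte at the lowest address.
Reassemble most-significant byte first: 41 88 63 2B → 0x4188632B.

0x4188632B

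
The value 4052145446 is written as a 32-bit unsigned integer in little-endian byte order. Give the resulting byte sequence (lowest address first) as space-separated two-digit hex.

4052145446 in hexadecimal, padded to 32 bits, is 0xF186D526.
Split into bytes (most-significant first): F1 86 D5 26.
Little-endian: lowest address holds the least-significant byte.
So at ascending addresses the bytes are 26 D5 86 F1.

26 D5 86 F1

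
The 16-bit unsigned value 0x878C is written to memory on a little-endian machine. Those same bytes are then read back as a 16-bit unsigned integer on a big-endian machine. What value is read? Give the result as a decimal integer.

35975

Stored little-endian, the bytes at ascending addresses are 8C 87.
Read back as big-endian, the last byte is least significant, giving 0x8C87.
0x8C87 = 35975.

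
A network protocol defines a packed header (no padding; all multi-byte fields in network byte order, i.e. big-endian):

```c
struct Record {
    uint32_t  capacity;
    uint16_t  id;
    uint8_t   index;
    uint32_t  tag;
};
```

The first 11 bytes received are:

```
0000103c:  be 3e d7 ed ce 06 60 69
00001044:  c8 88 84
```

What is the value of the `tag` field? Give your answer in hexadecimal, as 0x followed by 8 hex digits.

`tag` follows `capacity` (4 B), `id` (2 B), `index` (1 B), so it starts at offset 4 + 2 + 1 = 7 and occupies 4 bytes.
Bytes at offsets 7..10: 69 C8 88 84.
In big-endian order the high byte comes first in memory.
The bytes are already most-significant first: 0x69C88884.

0x69C88884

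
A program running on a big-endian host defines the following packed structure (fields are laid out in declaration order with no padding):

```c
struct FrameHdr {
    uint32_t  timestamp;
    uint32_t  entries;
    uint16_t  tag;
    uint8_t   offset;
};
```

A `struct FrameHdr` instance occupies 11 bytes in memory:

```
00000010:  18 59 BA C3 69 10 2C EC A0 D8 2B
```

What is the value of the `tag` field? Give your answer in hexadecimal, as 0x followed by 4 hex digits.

0xA0D8

`tag` follows `timestamp` (4 B), `entries` (4 B), so it starts at offset 4 + 4 = 8 and occupies 2 bytes.
Bytes at offsets 8..9: A0 D8.
Big-endian: lowest address holds the most-significant byte.
The bytes are already most-significant first: 0xA0D8.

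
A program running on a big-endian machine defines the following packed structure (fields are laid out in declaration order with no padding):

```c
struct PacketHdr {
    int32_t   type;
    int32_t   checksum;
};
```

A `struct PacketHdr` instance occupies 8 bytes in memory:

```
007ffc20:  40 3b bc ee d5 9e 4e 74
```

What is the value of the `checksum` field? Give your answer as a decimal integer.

`checksum` follows `type` (4 bytes), so it starts at byte offset 4 and occupies 4 bytes.
Bytes at offsets 4..7: D5 9E 4E 74.
Big-endian: lowest address holds the most-significant byte.
The bytes are already most-significant first: 0xD59E4E74.
Top bit is set, so as a signed 32-bit value this is 0xD59E4E74 − 2^32 = -711045516.

-711045516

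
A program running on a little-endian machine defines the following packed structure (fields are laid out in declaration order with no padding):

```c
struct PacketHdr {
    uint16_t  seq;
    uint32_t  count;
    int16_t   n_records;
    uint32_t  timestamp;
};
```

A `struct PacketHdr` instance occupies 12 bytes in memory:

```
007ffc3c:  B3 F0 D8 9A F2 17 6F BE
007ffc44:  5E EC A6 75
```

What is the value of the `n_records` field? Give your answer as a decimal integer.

`n_records` follows `seq` (2 B), `count` (4 B), so it starts at offset 2 + 4 = 6 and occupies 2 bytes.
Bytes at offsets 6..7: 6F BE.
In little-endian order the low byte comes first in memory.
Reassemble most-significant byte first: BE 6F → 0xBE6F.
Top bit is set, so as a signed 16-bit value this is 0xBE6F − 2^16 = -16785.

-16785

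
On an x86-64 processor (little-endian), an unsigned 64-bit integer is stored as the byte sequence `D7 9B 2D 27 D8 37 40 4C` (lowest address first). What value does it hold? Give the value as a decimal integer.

5494452946901769175

In little-endian order the low byte comes first in memory.
Reassemble most-significant byte first: 4C 40 37 D8 27 2D 9B D7 → 0x4C4037D8272D9BD7.
0x4C4037D8272D9BD7 = 5494452946901769175.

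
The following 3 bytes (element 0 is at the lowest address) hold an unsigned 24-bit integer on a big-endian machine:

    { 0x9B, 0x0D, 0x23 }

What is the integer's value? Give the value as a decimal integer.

10161443

In big-endian order the high byte comes first in memory.
The bytes are already most-significant first: 0x9B0D23.
0x9B0D23 = 10161443.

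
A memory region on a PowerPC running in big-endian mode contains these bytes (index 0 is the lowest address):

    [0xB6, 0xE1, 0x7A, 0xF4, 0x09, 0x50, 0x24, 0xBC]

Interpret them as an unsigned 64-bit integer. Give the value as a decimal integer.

Big-endian: lowest address holds the most-significant byte.
The bytes are already most-significant first: 0xB6E17AF4095024BC.
0xB6E17AF4095024BC = 13177949173209638076.

13177949173209638076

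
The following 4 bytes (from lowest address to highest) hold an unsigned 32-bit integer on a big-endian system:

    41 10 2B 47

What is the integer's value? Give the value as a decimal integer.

1091578695

Big-endian: lowest address holds the most-significant byte.
The bytes are already most-significant first: 0x41102B47.
0x41102B47 = 1091578695.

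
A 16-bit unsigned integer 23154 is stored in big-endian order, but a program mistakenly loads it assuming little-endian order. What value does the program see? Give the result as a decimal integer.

29274

23154 in 16-bit hexadecimal is 0x5A72.
Stored big-endian, the bytes at ascending addresses are 5A 72.
Read back as little-endian, the first byte is least significant, giving 0x725A.
0x725A = 29274.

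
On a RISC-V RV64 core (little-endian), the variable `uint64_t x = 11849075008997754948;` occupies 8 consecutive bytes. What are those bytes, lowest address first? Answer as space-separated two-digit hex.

44 08 45 0C F1 5E 70 A4

11849075008997754948 in hexadecimal, padded to 64 bits, is 0xA4705EF10C450844.
Split into bytes (most-significant first): A4 70 5E F1 0C 45 08 44.
In little-endian order the low byte comes first in memory.
So at ascending addresses the bytes are 44 08 45 0C F1 5E 70 A4.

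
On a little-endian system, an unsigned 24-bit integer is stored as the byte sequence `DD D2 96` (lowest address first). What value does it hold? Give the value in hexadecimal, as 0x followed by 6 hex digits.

0x96D2DD

In little-endian order the low byte comes first in memory.
Reassemble most-significant byte first: 96 D2 DD → 0x96D2DD.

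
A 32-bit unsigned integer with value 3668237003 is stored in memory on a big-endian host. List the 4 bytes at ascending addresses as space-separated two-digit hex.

3668237003 in hexadecimal, padded to 32 bits, is 0xDAA4DACB.
Split into bytes (most-significant first): DA A4 DA CB.
Big-endian stores the most-significant byte at the lowest address.
So the memory order matches the most-significant-first order: DA A4 DA CB.

DA A4 DA CB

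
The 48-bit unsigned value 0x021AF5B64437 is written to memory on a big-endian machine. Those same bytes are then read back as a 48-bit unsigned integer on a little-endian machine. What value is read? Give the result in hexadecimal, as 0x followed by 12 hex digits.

0x3744B6F51A02

Stored big-endian, the bytes at ascending addresses are 02 1A F5 B6 44 37.
Read back as little-endian, the first byte is least significant, giving 0x3744B6F51A02.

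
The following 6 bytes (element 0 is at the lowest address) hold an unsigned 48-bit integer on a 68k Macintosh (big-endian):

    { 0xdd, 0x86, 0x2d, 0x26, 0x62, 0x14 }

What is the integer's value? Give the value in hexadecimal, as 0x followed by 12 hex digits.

0xDD862D266214

Big-endian: lowest address holds the most-significant byte.
The bytes are already most-significant first: 0xDD862D266214.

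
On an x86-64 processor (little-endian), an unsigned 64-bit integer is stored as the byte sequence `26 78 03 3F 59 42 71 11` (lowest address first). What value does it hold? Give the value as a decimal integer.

Little-endian: lowest address holds the least-significant byte.
Reassemble most-significant byte first: 11 71 42 59 3F 03 78 26 → 0x117142593F037826.
0x117142593F037826 = 1256858722089793574.

1256858722089793574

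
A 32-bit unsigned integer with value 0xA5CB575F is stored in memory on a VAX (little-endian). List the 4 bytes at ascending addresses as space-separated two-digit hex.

Split into bytes (most-significant first): A5 CB 57 5F.
Little-endian: lowest address holds the least-significant byte.
So at ascending addresses the bytes are 5F 57 CB A5.

5F 57 CB A5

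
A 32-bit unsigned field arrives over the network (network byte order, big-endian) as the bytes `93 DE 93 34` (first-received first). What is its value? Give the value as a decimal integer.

2480837428

Big-endian stores the most-significant byte at the lowest address.
The bytes are already most-significant first: 0x93DE9334.
0x93DE9334 = 2480837428.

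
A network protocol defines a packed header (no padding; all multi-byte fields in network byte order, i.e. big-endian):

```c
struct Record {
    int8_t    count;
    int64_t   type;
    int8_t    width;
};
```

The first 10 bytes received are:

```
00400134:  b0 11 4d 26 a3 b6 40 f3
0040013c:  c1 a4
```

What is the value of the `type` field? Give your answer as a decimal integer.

`type` follows `count` (1 byte), so it starts at byte offset 1 and occupies 8 bytes.
Bytes at offsets 1..8: 11 4D 26 A3 B6 40 F3 C1.
In big-endian order the high byte comes first in memory.
The bytes are already most-significant first: 0x114D26A3B640F3C1.
0x114D26A3B640F3C1 = 1246695156430730177.

1246695156430730177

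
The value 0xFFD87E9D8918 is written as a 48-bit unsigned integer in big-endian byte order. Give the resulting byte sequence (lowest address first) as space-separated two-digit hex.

Split into bytes (most-significant first): FF D8 7E 9D 89 18.
Big-endian stores the most-significant byte at the lowest address.
So the memory order matches the most-significant-first order: FF D8 7E 9D 89 18.

FF D8 7E 9D 89 18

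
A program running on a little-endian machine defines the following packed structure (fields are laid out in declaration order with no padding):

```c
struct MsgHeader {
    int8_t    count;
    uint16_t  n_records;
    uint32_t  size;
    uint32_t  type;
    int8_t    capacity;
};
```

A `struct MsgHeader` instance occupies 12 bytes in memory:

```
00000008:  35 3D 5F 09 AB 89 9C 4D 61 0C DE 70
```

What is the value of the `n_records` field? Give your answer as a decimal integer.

24381

`n_records` follows `count` (1 byte), so it starts at byte offset 1 and occupies 2 bytes.
Bytes at offsets 1..2: 3D 5F.
Little-endian stores the least-significant byte at the lowest address.
Reassemble most-significant byte first: 5F 3D → 0x5F3D.
0x5F3D = 24381.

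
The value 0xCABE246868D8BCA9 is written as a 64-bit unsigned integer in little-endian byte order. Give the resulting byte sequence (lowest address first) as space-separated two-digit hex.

A9 BC D8 68 68 24 BE CA

Split into bytes (most-significant first): CA BE 24 68 68 D8 BC A9.
In little-endian order the low byte comes first in memory.
So at ascending addresses the bytes are A9 BC D8 68 68 24 BE CA.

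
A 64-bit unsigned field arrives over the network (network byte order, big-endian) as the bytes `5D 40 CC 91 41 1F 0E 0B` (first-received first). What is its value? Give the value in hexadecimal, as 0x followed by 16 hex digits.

0x5D40CC91411F0E0B

Big-endian stores the most-significant byte at the lowest address.
The bytes are already most-significant first: 0x5D40CC91411F0E0B.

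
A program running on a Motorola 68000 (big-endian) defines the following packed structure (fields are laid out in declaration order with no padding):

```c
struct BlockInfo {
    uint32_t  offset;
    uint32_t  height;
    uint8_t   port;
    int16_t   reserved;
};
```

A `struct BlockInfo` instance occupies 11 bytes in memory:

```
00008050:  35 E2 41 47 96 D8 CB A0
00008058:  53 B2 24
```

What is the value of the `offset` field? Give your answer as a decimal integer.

904020295

`offset` is the first field, at byte offset 0, occupying 4 bytes.
Bytes at offsets 0..3: 35 E2 41 47.
Big-endian: lowest address holds the most-significant byte.
The bytes are already most-significant first: 0x35E24147.
0x35E24147 = 904020295.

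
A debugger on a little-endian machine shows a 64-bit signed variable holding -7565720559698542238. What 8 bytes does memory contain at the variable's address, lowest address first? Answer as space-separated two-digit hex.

Two's complement of -7565720559698542238 in 64 bits: 7565720559698542238 = 0x68FED6C39EB37E9E; invert → 0x9701293C614C8161; add 1 → 0x9701293C614C8162.
Split into bytes (most-significant first): 97 01 29 3C 61 4C 81 62.
Little-endian: lowest address holds the least-significant byte.
So at ascending addresses the bytes are 62 81 4C 61 3C 29 01 97.

62 81 4C 61 3C 29 01 97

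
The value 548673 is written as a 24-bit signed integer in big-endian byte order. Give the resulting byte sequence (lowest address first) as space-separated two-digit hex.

08 5F 41

548673 in hexadecimal, padded to 24 bits, is 0x085F41.
Split into bytes (most-significant first): 08 5F 41.
Big-endian: lowest address holds the most-significant byte.
So the memory order matches the most-significant-first order: 08 5F 41.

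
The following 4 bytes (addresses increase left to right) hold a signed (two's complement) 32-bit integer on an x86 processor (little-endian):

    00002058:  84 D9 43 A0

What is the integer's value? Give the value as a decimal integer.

-1606166140

Little-endian: lowest address holds the least-significant byte.
Reassemble most-significant byte first: A0 43 D9 84 → 0xA043D984.
Top bit is set, so as a signed 32-bit value this is 0xA043D984 − 2^32 = -1606166140.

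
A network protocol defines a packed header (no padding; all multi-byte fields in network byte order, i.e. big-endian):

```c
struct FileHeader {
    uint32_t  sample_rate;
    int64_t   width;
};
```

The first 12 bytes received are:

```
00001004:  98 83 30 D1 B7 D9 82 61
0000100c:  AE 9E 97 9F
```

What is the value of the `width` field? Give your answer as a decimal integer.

`width` follows `sample_rate` (4 bytes), so it starts at byte offset 4 and occupies 8 bytes.
Bytes at offsets 4..11: B7 D9 82 61 AE 9E 97 9F.
Big-endian: lowest address holds the most-significant byte.
The bytes are already most-significant first: 0xB7D98261AE9E979F.
Top bit is set, so as a signed 64-bit value this is 0xB7D98261AE9E979F − 2^64 = -5198980938769459297.

-5198980938769459297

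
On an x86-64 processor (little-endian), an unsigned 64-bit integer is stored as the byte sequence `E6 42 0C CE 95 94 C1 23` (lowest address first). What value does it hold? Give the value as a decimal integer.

Little-endian stores the least-significant byte at the lowest address.
Reassemble most-significant byte first: 23 C1 94 95 CE 0C 42 E6 → 0x23C19495CE0C42E6.
0x23C19495CE0C42E6 = 2576503832960582374.

2576503832960582374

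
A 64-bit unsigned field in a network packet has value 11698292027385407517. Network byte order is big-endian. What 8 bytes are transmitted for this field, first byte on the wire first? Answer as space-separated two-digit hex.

11698292027385407517 in hexadecimal, padded to 64 bits, is 0xA258AE9E6317681D.
Split into bytes (most-significant first): A2 58 AE 9E 63 17 68 1D.
In big-endian order the high byte comes first in memory.
So the memory order matches the most-significant-first order: A2 58 AE 9E 63 17 68 1D.

A2 58 AE 9E 63 17 68 1D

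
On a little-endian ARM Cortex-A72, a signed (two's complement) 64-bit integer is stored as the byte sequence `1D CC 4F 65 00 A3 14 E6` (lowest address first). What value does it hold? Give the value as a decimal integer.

Little-endian: lowest address holds the least-significant byte.
Reassemble most-significant byte first: E6 14 A3 00 65 4F CC 1D → 0xE614A300654FCC1D.
Top bit is set, so as a signed 64-bit value this is 0xE614A300654FCC1D − 2^64 = -1867688723356857315.

-1867688723356857315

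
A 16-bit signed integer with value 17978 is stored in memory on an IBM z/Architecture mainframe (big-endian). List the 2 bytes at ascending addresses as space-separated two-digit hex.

17978 in hexadecimal, padded to 16 bits, is 0x463A.
Split into bytes (most-significant first): 46 3A.
Big-endian: lowest address holds the most-significant byte.
So the memory order matches the most-significant-first order: 46 3A.

46 3A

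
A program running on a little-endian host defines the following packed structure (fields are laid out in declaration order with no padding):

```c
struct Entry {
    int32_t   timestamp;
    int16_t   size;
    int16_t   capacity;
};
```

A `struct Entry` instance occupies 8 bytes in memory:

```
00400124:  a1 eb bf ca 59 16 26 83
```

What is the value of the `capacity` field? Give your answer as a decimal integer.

`capacity` follows `timestamp` (4 B), `size` (2 B), so it starts at offset 4 + 2 = 6 and occupies 2 bytes.
Bytes at offsets 6..7: 26 83.
Little-endian stores the least-significant byte at the lowest address.
Reassemble most-significant byte first: 83 26 → 0x8326.
Top bit is set, so as a signed 16-bit value this is 0x8326 − 2^16 = -31962.

-31962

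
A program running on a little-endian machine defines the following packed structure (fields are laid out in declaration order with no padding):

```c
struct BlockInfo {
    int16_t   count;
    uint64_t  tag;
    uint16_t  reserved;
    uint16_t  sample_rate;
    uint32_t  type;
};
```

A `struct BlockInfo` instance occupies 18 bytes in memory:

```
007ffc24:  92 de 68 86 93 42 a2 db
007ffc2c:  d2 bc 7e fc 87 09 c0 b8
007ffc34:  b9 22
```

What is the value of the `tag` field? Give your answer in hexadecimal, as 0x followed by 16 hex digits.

0xBCD2DBA242938668

`tag` follows `count` (2 bytes), so it starts at byte offset 2 and occupies 8 bytes.
Bytes at offsets 2..9: 68 86 93 42 A2 DB D2 BC.
Little-endian: lowest address holds the least-significant byte.
Reassemble most-significant byte first: BC D2 DB A2 42 93 86 68 → 0xBCD2DBA242938668.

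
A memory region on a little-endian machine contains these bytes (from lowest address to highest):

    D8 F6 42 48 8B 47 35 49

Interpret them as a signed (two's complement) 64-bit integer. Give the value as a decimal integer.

5275201202072778456

Little-endian: lowest address holds the least-significant byte.
Reassemble most-significant byte first: 49 35 47 8B 48 42 F6 D8 → 0x4935478B4842F6D8.
0x4935478B4842F6D8 = 5275201202072778456.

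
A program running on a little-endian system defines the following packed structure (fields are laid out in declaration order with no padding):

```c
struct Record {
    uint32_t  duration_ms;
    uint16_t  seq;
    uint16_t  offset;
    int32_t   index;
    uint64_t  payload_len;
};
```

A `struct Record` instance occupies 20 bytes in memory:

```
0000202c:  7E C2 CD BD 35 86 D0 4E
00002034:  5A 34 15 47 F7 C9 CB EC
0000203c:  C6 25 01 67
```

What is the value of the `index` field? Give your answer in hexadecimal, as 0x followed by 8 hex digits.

0x4715345A

`index` follows `duration_ms` (4 B), `seq` (2 B), `offset` (2 B), so it starts at offset 4 + 2 + 2 = 8 and occupies 4 bytes.
Bytes at offsets 8..11: 5A 34 15 47.
In little-endian order the low byte comes first in memory.
Reassemble most-significant byte first: 47 15 34 5A → 0x4715345A.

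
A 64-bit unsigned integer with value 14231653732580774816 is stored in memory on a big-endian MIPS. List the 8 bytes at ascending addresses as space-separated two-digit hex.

14231653732580774816 in hexadecimal, padded to 64 bits, is 0xC580FDAAD0D6D3A0.
Split into bytes (most-significant first): C5 80 FD AA D0 D6 D3 A0.
Big-endian stores the most-significant byte at the lowest address.
So the memory order matches the most-significant-first order: C5 80 FD AA D0 D6 D3 A0.

C5 80 FD AA D0 D6 D3 A0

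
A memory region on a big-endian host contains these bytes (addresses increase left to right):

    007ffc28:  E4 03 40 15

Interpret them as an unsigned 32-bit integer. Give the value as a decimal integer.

Big-endian stores the most-significant byte at the lowest address.
The bytes are already most-significant first: 0xE4034015.
0xE4034015 = 3825418261.

3825418261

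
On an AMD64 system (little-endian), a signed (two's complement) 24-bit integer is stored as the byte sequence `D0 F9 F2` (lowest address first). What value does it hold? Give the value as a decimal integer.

In little-endian order the low byte comes first in memory.
Reassemble most-significant byte first: F2 F9 D0 → 0xF2F9D0.
Top bit is set, so as a signed 24-bit value this is 0xF2F9D0 − 2^24 = -853552.

-853552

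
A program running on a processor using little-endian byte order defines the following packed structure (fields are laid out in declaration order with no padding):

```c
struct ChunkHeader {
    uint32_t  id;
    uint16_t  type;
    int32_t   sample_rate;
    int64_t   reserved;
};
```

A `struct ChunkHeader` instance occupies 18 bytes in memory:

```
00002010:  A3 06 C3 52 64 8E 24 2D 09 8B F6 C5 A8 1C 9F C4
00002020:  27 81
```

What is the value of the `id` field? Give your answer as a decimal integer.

`id` is the first field, at byte offset 0, occupying 4 bytes.
Bytes at offsets 0..3: A3 06 C3 52.
Little-endian: lowest address holds the least-significant byte.
Reassemble most-significant byte first: 52 C3 06 A3 → 0x52C306A3.
0x52C306A3 = 1388512931.

1388512931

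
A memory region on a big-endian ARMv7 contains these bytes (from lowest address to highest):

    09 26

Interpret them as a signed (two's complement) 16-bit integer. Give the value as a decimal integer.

2342

Big-endian stores the most-significant byte at the lowest address.
The bytes are already most-significant first: 0x0926.
0x0926 = 2342.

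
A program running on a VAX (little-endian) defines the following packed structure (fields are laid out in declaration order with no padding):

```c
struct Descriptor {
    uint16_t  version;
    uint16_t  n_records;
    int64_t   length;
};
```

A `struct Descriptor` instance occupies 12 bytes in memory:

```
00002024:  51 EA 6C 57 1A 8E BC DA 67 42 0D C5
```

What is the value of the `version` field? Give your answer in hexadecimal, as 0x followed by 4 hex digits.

0xEA51

`version` is the first field, at byte offset 0, occupying 2 bytes.
Bytes at offsets 0..1: 51 EA.
Little-endian: lowest address holds the least-significant byte.
Reassemble most-significant byte first: EA 51 → 0xEA51.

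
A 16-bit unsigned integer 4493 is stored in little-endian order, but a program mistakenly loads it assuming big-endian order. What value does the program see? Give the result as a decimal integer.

4493 in 16-bit hexadecimal is 0x118D.
Stored little-endian, the bytes at ascending addresses are 8D 11.
Read back as big-endian, the last byte is least significant, giving 0x8D11.
0x8D11 = 36113.

36113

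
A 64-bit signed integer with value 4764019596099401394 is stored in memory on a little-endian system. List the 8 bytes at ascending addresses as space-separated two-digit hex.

4764019596099401394 in hexadecimal, padded to 64 bits, is 0x421D3294F08136B2.
Split into bytes (most-significant first): 42 1D 32 94 F0 81 36 B2.
Little-endian stores the least-significant byte at the lowest address.
So at ascending addresses the bytes are B2 36 81 F0 94 32 1D 42.

B2 36 81 F0 94 32 1D 42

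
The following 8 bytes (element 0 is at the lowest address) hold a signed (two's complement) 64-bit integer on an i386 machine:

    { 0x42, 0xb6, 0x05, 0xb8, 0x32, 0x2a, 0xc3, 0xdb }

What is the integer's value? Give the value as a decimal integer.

Little-endian: lowest address holds the least-significant byte.
Reassemble most-significant byte first: DB C3 2A 32 B8 05 B6 42 → 0xDBC32A32B805B642.
Top bit is set, so as a signed 64-bit value this is 0xDBC32A32B805B642 − 2^64 = -2611196961620642238.

-2611196961620642238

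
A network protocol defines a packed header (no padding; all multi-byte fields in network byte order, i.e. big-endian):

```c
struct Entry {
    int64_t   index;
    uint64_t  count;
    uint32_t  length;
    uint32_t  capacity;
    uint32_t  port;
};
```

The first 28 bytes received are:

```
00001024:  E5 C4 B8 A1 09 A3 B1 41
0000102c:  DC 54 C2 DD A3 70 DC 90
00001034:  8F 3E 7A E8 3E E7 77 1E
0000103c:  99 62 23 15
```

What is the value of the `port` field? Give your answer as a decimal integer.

2573345557

`port` follows `index` (8 B), `count` (8 B), `length` (4 B), `capacity` (4 B), so it starts at offset 8 + 8 + 4 + 4 = 24 and occupies 4 bytes.
Bytes at offsets 24..27: 99 62 23 15.
Big-endian stores the most-significant byte at the lowest address.
The bytes are already most-significant first: 0x99622315.
0x99622315 = 2573345557.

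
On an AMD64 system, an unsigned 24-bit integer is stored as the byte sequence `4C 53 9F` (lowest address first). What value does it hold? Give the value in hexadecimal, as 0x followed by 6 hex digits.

0x9F534C

Little-endian: lowest address holds the least-significant byte.
Reassemble most-significant byte first: 9F 53 4C → 0x9F534C.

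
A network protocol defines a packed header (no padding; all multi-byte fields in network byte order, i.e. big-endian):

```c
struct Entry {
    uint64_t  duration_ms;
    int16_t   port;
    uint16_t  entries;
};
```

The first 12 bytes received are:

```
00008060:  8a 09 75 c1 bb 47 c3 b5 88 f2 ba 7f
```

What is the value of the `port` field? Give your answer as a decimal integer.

-30478

`port` follows `duration_ms` (8 bytes), so it starts at byte offset 8 and occupies 2 bytes.
Bytes at offsets 8..9: 88 F2.
Big-endian stores the most-significant byte at the lowest address.
The bytes are already most-significant first: 0x88F2.
Top bit is set, so as a signed 16-bit value this is 0x88F2 − 2^16 = -30478.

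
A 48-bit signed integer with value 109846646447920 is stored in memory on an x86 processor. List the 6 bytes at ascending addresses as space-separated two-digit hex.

30 5F 57 AA E7 63

109846646447920 in hexadecimal, padded to 48 bits, is 0x63E7AA575F30.
Split into bytes (most-significant first): 63 E7 AA 57 5F 30.
Little-endian stores the least-significant byte at the lowest address.
So at ascending addresses the bytes are 30 5F 57 AA E7 63.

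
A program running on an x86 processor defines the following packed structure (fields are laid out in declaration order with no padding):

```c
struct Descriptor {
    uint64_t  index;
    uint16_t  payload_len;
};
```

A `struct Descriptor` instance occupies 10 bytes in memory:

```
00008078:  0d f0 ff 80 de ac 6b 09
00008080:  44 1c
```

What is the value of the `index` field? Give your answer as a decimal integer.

678826240496365581

`index` is the first field, at byte offset 0, occupying 8 bytes.
Bytes at offsets 0..7: 0D F0 FF 80 DE AC 6B 09.
Little-endian: lowest address holds the least-significant byte.
Reassemble most-significant byte first: 09 6B AC DE 80 FF F0 0D → 0x096BACDE80FFF00D.
0x096BACDE80FFF00D = 678826240496365581.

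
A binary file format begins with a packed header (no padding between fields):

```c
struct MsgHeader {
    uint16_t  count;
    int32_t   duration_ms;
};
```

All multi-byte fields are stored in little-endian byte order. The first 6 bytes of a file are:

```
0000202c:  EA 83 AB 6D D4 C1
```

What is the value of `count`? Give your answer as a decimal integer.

33770

`count` is the first field, at byte offset 0, occupying 2 bytes.
Bytes at offsets 0..1: EA 83.
In little-endian order the low byte comes first in memory.
Reassemble most-significant byte first: 83 EA → 0x83EA.
0x83EA = 33770.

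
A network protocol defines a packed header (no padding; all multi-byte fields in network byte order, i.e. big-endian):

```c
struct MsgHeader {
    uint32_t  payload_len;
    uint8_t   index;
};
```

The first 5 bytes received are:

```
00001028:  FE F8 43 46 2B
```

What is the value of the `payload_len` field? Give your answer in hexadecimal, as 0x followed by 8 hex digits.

`payload_len` is the first field, at byte offset 0, occupying 4 bytes.
Bytes at offsets 0..3: FE F8 43 46.
Big-endian: lowest address holds the most-significant byte.
The bytes are already most-significant first: 0xFEF84346.

0xFEF84346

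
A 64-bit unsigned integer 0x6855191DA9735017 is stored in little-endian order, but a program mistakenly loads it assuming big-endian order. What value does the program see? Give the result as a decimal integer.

Stored little-endian, the bytes at ascending addresses are 17 50 73 A9 1D 19 55 68.
Read back as big-endian, the last byte is least significant, giving 0x175073A91D195568.
0x175073A91D195568 = 1679969831184061800.

1679969831184061800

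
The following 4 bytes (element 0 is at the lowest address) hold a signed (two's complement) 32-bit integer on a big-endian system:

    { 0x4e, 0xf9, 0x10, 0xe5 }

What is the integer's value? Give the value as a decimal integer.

1324945637

Big-endian stores the most-significant byte at the lowest address.
The bytes are already most-significant first: 0x4EF910E5.
0x4EF910E5 = 1324945637.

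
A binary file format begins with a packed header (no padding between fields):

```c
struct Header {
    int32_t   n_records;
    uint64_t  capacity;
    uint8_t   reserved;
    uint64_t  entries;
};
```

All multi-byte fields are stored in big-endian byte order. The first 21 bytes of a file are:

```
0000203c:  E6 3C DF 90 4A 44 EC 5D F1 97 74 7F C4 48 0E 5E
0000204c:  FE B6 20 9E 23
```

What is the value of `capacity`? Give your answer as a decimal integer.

5351662145452340351

`capacity` follows `n_records` (4 bytes), so it starts at byte offset 4 and occupies 8 bytes.
Bytes at offsets 4..11: 4A 44 EC 5D F1 97 74 7F.
Big-endian: lowest address holds the most-significant byte.
The bytes are already most-significant first: 0x4A44EC5DF197747F.
0x4A44EC5DF197747F = 5351662145452340351.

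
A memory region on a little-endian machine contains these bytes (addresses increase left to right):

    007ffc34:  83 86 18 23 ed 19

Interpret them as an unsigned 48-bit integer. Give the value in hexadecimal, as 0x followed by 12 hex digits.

0x19ED23188683

Little-endian: lowest address holds the least-significant byte.
Reassemble most-significant byte first: 19 ED 23 18 86 83 → 0x19ED23188683.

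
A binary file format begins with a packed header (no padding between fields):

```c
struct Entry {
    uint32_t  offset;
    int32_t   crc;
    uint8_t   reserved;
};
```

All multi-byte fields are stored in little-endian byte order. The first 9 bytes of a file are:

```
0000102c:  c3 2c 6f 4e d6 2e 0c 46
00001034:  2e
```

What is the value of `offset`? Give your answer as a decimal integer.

1315908803

`offset` is the first field, at byte offset 0, occupying 4 bytes.
Bytes at offsets 0..3: C3 2C 6F 4E.
Little-endian: lowest address holds the least-significant byte.
Reassemble most-significant byte first: 4E 6F 2C C3 → 0x4E6F2CC3.
0x4E6F2CC3 = 1315908803.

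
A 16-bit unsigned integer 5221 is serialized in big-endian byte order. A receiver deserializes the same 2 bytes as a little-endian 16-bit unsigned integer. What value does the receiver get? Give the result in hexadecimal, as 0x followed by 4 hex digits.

5221 in 16-bit hexadecimal is 0x1465.
Stored big-endian, the bytes at ascending addresses are 14 65.
Read back as little-endian, the first byte is least significant, giving 0x6514.

0x6514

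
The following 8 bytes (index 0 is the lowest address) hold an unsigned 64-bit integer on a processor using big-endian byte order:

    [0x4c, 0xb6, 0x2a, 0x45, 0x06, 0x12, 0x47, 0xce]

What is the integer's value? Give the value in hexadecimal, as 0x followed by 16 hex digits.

Big-endian: lowest address holds the most-significant byte.
The bytes are already most-significant first: 0x4CB62A45061247CE.

0x4CB62A45061247CE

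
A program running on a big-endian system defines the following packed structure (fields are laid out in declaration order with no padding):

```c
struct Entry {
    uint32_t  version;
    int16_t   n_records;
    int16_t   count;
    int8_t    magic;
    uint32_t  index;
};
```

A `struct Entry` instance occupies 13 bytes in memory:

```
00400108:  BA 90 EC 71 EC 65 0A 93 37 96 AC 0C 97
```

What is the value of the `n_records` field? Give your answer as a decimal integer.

`n_records` follows `version` (4 bytes), so it starts at byte offset 4 and occupies 2 bytes.
Bytes at offsets 4..5: EC 65.
Big-endian: lowest address holds the most-significant byte.
The bytes are already most-significant first: 0xEC65.
Top bit is set, so as a signed 16-bit value this is 0xEC65 − 2^16 = -5019.

-5019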